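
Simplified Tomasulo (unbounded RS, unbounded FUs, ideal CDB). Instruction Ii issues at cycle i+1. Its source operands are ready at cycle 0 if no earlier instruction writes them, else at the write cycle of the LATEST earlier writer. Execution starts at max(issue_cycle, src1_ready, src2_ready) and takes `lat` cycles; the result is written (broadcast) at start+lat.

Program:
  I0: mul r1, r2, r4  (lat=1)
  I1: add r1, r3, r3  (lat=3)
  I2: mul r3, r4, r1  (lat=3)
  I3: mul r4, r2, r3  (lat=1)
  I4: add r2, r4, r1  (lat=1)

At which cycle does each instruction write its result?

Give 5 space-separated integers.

Answer: 2 5 8 9 10

Derivation:
I0 mul r1: issue@1 deps=(None,None) exec_start@1 write@2
I1 add r1: issue@2 deps=(None,None) exec_start@2 write@5
I2 mul r3: issue@3 deps=(None,1) exec_start@5 write@8
I3 mul r4: issue@4 deps=(None,2) exec_start@8 write@9
I4 add r2: issue@5 deps=(3,1) exec_start@9 write@10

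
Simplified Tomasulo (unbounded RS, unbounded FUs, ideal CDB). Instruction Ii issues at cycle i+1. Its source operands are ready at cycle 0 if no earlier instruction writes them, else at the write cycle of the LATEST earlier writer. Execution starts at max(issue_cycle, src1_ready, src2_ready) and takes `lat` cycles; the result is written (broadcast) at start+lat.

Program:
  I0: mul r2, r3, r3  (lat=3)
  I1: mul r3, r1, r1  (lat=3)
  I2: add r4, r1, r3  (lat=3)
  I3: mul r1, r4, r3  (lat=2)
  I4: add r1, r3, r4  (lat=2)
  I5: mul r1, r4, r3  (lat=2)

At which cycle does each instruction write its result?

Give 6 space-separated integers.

I0 mul r2: issue@1 deps=(None,None) exec_start@1 write@4
I1 mul r3: issue@2 deps=(None,None) exec_start@2 write@5
I2 add r4: issue@3 deps=(None,1) exec_start@5 write@8
I3 mul r1: issue@4 deps=(2,1) exec_start@8 write@10
I4 add r1: issue@5 deps=(1,2) exec_start@8 write@10
I5 mul r1: issue@6 deps=(2,1) exec_start@8 write@10

Answer: 4 5 8 10 10 10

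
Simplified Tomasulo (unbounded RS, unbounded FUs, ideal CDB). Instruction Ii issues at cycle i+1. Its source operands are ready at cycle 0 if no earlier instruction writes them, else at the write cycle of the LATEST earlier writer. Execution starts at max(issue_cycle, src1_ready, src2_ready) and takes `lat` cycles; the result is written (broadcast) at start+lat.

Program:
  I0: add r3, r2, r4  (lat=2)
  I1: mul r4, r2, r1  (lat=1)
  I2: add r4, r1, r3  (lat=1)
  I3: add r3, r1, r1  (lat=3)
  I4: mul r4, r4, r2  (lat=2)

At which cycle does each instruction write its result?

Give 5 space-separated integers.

Answer: 3 3 4 7 7

Derivation:
I0 add r3: issue@1 deps=(None,None) exec_start@1 write@3
I1 mul r4: issue@2 deps=(None,None) exec_start@2 write@3
I2 add r4: issue@3 deps=(None,0) exec_start@3 write@4
I3 add r3: issue@4 deps=(None,None) exec_start@4 write@7
I4 mul r4: issue@5 deps=(2,None) exec_start@5 write@7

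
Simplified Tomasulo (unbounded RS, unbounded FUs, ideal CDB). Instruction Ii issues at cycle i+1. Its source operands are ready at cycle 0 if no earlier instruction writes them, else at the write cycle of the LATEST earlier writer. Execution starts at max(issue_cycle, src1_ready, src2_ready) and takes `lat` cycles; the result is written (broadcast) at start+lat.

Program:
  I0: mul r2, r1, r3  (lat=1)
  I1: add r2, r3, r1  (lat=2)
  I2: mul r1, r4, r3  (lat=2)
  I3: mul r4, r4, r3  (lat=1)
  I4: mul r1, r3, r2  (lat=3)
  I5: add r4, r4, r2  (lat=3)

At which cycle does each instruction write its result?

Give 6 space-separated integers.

Answer: 2 4 5 5 8 9

Derivation:
I0 mul r2: issue@1 deps=(None,None) exec_start@1 write@2
I1 add r2: issue@2 deps=(None,None) exec_start@2 write@4
I2 mul r1: issue@3 deps=(None,None) exec_start@3 write@5
I3 mul r4: issue@4 deps=(None,None) exec_start@4 write@5
I4 mul r1: issue@5 deps=(None,1) exec_start@5 write@8
I5 add r4: issue@6 deps=(3,1) exec_start@6 write@9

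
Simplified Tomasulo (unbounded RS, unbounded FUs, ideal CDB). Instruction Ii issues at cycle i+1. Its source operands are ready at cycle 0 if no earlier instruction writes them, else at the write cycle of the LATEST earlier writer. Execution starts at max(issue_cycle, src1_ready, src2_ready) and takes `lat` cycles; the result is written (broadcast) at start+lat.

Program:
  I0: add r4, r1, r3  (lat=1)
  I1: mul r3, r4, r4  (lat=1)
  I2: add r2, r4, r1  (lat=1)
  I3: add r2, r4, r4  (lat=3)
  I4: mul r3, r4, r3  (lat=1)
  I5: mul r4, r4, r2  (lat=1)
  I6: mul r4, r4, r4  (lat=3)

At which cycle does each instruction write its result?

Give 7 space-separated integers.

I0 add r4: issue@1 deps=(None,None) exec_start@1 write@2
I1 mul r3: issue@2 deps=(0,0) exec_start@2 write@3
I2 add r2: issue@3 deps=(0,None) exec_start@3 write@4
I3 add r2: issue@4 deps=(0,0) exec_start@4 write@7
I4 mul r3: issue@5 deps=(0,1) exec_start@5 write@6
I5 mul r4: issue@6 deps=(0,3) exec_start@7 write@8
I6 mul r4: issue@7 deps=(5,5) exec_start@8 write@11

Answer: 2 3 4 7 6 8 11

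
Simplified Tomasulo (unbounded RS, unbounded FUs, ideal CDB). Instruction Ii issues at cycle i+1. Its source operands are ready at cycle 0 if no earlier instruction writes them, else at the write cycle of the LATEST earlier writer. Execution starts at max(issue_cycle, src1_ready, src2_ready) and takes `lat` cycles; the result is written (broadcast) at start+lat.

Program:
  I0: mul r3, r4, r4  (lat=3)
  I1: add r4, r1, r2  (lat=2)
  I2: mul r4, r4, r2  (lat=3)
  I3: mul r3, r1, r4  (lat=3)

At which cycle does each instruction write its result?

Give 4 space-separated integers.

I0 mul r3: issue@1 deps=(None,None) exec_start@1 write@4
I1 add r4: issue@2 deps=(None,None) exec_start@2 write@4
I2 mul r4: issue@3 deps=(1,None) exec_start@4 write@7
I3 mul r3: issue@4 deps=(None,2) exec_start@7 write@10

Answer: 4 4 7 10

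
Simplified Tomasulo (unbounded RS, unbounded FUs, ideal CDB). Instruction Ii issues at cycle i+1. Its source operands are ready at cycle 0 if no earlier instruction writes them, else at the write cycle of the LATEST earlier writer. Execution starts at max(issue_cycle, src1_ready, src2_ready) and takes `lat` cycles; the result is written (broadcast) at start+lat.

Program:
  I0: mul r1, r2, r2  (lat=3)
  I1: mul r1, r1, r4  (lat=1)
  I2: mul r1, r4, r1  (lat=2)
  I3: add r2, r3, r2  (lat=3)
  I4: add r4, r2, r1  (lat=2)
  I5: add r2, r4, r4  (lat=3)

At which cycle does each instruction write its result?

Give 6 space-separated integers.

I0 mul r1: issue@1 deps=(None,None) exec_start@1 write@4
I1 mul r1: issue@2 deps=(0,None) exec_start@4 write@5
I2 mul r1: issue@3 deps=(None,1) exec_start@5 write@7
I3 add r2: issue@4 deps=(None,None) exec_start@4 write@7
I4 add r4: issue@5 deps=(3,2) exec_start@7 write@9
I5 add r2: issue@6 deps=(4,4) exec_start@9 write@12

Answer: 4 5 7 7 9 12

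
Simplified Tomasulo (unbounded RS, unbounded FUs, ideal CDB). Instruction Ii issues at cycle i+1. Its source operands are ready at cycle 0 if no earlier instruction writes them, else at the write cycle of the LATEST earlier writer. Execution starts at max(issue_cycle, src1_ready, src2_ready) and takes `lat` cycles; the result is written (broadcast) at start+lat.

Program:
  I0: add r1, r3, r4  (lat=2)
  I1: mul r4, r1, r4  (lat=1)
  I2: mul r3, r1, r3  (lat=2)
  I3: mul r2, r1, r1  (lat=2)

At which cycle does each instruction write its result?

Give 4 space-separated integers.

I0 add r1: issue@1 deps=(None,None) exec_start@1 write@3
I1 mul r4: issue@2 deps=(0,None) exec_start@3 write@4
I2 mul r3: issue@3 deps=(0,None) exec_start@3 write@5
I3 mul r2: issue@4 deps=(0,0) exec_start@4 write@6

Answer: 3 4 5 6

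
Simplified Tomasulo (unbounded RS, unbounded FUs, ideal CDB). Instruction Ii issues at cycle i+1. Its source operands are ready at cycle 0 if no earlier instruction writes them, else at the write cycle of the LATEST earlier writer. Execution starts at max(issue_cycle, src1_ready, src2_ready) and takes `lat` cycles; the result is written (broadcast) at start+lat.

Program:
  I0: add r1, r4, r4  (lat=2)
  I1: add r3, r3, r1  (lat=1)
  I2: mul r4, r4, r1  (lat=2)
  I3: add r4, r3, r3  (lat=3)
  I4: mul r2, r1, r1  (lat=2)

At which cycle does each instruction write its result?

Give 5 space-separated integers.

Answer: 3 4 5 7 7

Derivation:
I0 add r1: issue@1 deps=(None,None) exec_start@1 write@3
I1 add r3: issue@2 deps=(None,0) exec_start@3 write@4
I2 mul r4: issue@3 deps=(None,0) exec_start@3 write@5
I3 add r4: issue@4 deps=(1,1) exec_start@4 write@7
I4 mul r2: issue@5 deps=(0,0) exec_start@5 write@7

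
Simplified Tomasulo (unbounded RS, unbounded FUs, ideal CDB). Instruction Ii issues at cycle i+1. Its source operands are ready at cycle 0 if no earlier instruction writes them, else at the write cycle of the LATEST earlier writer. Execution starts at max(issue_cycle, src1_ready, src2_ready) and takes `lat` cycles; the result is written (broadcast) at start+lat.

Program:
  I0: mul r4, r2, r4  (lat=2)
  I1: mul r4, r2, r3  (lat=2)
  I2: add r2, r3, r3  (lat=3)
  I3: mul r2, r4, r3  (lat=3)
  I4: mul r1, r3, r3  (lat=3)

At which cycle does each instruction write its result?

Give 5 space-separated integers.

I0 mul r4: issue@1 deps=(None,None) exec_start@1 write@3
I1 mul r4: issue@2 deps=(None,None) exec_start@2 write@4
I2 add r2: issue@3 deps=(None,None) exec_start@3 write@6
I3 mul r2: issue@4 deps=(1,None) exec_start@4 write@7
I4 mul r1: issue@5 deps=(None,None) exec_start@5 write@8

Answer: 3 4 6 7 8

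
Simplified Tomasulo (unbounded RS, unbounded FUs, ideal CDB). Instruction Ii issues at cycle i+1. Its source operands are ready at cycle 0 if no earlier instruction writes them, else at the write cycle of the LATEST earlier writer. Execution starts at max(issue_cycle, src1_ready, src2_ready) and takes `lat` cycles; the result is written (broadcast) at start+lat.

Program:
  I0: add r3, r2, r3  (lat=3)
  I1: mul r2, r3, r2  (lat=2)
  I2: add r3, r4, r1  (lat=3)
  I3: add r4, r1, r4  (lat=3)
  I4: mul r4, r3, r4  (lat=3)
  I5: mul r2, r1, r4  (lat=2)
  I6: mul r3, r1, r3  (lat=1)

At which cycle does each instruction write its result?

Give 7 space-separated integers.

I0 add r3: issue@1 deps=(None,None) exec_start@1 write@4
I1 mul r2: issue@2 deps=(0,None) exec_start@4 write@6
I2 add r3: issue@3 deps=(None,None) exec_start@3 write@6
I3 add r4: issue@4 deps=(None,None) exec_start@4 write@7
I4 mul r4: issue@5 deps=(2,3) exec_start@7 write@10
I5 mul r2: issue@6 deps=(None,4) exec_start@10 write@12
I6 mul r3: issue@7 deps=(None,2) exec_start@7 write@8

Answer: 4 6 6 7 10 12 8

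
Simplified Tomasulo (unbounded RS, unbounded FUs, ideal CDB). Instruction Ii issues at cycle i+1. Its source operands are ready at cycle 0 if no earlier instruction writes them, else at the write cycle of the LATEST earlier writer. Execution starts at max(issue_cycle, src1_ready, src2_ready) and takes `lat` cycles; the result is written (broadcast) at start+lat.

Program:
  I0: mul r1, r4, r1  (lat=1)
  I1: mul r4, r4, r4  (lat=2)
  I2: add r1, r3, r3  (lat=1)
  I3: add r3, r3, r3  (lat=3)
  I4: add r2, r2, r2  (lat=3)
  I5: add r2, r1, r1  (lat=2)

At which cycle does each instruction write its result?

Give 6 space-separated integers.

I0 mul r1: issue@1 deps=(None,None) exec_start@1 write@2
I1 mul r4: issue@2 deps=(None,None) exec_start@2 write@4
I2 add r1: issue@3 deps=(None,None) exec_start@3 write@4
I3 add r3: issue@4 deps=(None,None) exec_start@4 write@7
I4 add r2: issue@5 deps=(None,None) exec_start@5 write@8
I5 add r2: issue@6 deps=(2,2) exec_start@6 write@8

Answer: 2 4 4 7 8 8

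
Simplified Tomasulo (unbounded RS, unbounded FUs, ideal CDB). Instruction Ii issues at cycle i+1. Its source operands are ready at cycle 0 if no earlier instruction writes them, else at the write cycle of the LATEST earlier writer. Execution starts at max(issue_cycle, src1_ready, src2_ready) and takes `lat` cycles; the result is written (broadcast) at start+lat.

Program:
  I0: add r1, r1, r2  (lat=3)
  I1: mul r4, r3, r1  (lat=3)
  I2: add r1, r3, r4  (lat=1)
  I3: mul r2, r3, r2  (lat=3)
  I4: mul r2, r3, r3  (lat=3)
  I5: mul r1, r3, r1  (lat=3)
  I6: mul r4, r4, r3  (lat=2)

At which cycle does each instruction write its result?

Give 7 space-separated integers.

Answer: 4 7 8 7 8 11 9

Derivation:
I0 add r1: issue@1 deps=(None,None) exec_start@1 write@4
I1 mul r4: issue@2 deps=(None,0) exec_start@4 write@7
I2 add r1: issue@3 deps=(None,1) exec_start@7 write@8
I3 mul r2: issue@4 deps=(None,None) exec_start@4 write@7
I4 mul r2: issue@5 deps=(None,None) exec_start@5 write@8
I5 mul r1: issue@6 deps=(None,2) exec_start@8 write@11
I6 mul r4: issue@7 deps=(1,None) exec_start@7 write@9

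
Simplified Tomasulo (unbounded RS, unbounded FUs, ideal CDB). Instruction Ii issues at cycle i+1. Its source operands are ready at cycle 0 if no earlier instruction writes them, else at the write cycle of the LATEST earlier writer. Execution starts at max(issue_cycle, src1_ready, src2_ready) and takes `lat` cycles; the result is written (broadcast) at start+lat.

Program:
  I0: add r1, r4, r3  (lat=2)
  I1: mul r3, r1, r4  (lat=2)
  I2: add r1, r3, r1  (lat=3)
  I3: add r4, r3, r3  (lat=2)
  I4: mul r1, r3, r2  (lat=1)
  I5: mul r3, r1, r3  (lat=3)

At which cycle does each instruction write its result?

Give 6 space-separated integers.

I0 add r1: issue@1 deps=(None,None) exec_start@1 write@3
I1 mul r3: issue@2 deps=(0,None) exec_start@3 write@5
I2 add r1: issue@3 deps=(1,0) exec_start@5 write@8
I3 add r4: issue@4 deps=(1,1) exec_start@5 write@7
I4 mul r1: issue@5 deps=(1,None) exec_start@5 write@6
I5 mul r3: issue@6 deps=(4,1) exec_start@6 write@9

Answer: 3 5 8 7 6 9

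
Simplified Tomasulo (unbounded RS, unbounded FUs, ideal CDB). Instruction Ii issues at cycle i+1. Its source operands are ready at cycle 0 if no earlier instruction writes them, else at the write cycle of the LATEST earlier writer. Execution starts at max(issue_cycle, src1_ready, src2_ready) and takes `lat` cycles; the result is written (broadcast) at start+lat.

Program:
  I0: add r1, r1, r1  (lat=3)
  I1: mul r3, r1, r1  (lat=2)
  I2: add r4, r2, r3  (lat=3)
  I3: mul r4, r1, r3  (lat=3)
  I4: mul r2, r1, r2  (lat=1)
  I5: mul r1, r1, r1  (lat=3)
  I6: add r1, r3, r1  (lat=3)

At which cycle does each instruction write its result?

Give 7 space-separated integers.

Answer: 4 6 9 9 6 9 12

Derivation:
I0 add r1: issue@1 deps=(None,None) exec_start@1 write@4
I1 mul r3: issue@2 deps=(0,0) exec_start@4 write@6
I2 add r4: issue@3 deps=(None,1) exec_start@6 write@9
I3 mul r4: issue@4 deps=(0,1) exec_start@6 write@9
I4 mul r2: issue@5 deps=(0,None) exec_start@5 write@6
I5 mul r1: issue@6 deps=(0,0) exec_start@6 write@9
I6 add r1: issue@7 deps=(1,5) exec_start@9 write@12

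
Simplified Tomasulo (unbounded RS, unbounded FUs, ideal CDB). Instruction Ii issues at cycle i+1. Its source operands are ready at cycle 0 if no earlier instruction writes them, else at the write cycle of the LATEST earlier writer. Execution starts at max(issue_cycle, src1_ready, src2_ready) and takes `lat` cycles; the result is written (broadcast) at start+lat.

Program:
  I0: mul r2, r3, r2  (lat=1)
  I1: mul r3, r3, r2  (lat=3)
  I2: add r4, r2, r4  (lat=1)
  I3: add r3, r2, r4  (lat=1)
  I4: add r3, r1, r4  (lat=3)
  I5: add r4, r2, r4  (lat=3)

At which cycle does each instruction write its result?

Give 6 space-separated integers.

Answer: 2 5 4 5 8 9

Derivation:
I0 mul r2: issue@1 deps=(None,None) exec_start@1 write@2
I1 mul r3: issue@2 deps=(None,0) exec_start@2 write@5
I2 add r4: issue@3 deps=(0,None) exec_start@3 write@4
I3 add r3: issue@4 deps=(0,2) exec_start@4 write@5
I4 add r3: issue@5 deps=(None,2) exec_start@5 write@8
I5 add r4: issue@6 deps=(0,2) exec_start@6 write@9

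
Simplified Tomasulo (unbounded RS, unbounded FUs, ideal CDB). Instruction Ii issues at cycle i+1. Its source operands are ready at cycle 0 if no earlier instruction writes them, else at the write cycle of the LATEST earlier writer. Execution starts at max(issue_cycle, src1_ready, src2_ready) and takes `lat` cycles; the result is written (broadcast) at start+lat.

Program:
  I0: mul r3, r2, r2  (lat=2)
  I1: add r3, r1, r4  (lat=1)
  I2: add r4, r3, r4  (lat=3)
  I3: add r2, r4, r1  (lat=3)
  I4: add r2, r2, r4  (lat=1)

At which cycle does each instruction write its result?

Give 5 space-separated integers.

Answer: 3 3 6 9 10

Derivation:
I0 mul r3: issue@1 deps=(None,None) exec_start@1 write@3
I1 add r3: issue@2 deps=(None,None) exec_start@2 write@3
I2 add r4: issue@3 deps=(1,None) exec_start@3 write@6
I3 add r2: issue@4 deps=(2,None) exec_start@6 write@9
I4 add r2: issue@5 deps=(3,2) exec_start@9 write@10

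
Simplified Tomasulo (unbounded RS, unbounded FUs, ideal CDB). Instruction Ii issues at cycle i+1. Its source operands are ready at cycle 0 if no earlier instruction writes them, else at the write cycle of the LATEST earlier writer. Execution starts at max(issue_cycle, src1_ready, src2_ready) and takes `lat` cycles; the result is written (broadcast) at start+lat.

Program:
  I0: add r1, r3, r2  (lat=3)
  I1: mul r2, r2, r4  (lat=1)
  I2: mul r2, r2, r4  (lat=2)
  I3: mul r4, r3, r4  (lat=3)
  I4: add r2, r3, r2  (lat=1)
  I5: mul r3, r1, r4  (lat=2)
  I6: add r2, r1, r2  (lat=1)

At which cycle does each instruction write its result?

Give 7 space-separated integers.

I0 add r1: issue@1 deps=(None,None) exec_start@1 write@4
I1 mul r2: issue@2 deps=(None,None) exec_start@2 write@3
I2 mul r2: issue@3 deps=(1,None) exec_start@3 write@5
I3 mul r4: issue@4 deps=(None,None) exec_start@4 write@7
I4 add r2: issue@5 deps=(None,2) exec_start@5 write@6
I5 mul r3: issue@6 deps=(0,3) exec_start@7 write@9
I6 add r2: issue@7 deps=(0,4) exec_start@7 write@8

Answer: 4 3 5 7 6 9 8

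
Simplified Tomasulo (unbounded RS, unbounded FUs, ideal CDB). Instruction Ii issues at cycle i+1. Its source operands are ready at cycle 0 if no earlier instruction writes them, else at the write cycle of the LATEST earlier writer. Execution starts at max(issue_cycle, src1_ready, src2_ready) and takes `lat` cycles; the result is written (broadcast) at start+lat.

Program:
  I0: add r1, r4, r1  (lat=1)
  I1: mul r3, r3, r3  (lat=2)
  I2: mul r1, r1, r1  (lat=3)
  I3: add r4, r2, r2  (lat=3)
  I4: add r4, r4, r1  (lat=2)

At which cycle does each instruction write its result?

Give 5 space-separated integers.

I0 add r1: issue@1 deps=(None,None) exec_start@1 write@2
I1 mul r3: issue@2 deps=(None,None) exec_start@2 write@4
I2 mul r1: issue@3 deps=(0,0) exec_start@3 write@6
I3 add r4: issue@4 deps=(None,None) exec_start@4 write@7
I4 add r4: issue@5 deps=(3,2) exec_start@7 write@9

Answer: 2 4 6 7 9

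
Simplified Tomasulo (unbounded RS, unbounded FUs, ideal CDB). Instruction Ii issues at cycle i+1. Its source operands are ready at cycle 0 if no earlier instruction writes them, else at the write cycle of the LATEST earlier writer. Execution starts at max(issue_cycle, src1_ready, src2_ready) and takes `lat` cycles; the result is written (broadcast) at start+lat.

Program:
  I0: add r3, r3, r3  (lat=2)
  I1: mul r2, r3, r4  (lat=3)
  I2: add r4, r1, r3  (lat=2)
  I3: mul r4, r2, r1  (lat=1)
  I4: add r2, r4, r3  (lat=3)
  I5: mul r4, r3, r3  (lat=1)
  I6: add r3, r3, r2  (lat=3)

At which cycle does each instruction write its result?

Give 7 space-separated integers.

I0 add r3: issue@1 deps=(None,None) exec_start@1 write@3
I1 mul r2: issue@2 deps=(0,None) exec_start@3 write@6
I2 add r4: issue@3 deps=(None,0) exec_start@3 write@5
I3 mul r4: issue@4 deps=(1,None) exec_start@6 write@7
I4 add r2: issue@5 deps=(3,0) exec_start@7 write@10
I5 mul r4: issue@6 deps=(0,0) exec_start@6 write@7
I6 add r3: issue@7 deps=(0,4) exec_start@10 write@13

Answer: 3 6 5 7 10 7 13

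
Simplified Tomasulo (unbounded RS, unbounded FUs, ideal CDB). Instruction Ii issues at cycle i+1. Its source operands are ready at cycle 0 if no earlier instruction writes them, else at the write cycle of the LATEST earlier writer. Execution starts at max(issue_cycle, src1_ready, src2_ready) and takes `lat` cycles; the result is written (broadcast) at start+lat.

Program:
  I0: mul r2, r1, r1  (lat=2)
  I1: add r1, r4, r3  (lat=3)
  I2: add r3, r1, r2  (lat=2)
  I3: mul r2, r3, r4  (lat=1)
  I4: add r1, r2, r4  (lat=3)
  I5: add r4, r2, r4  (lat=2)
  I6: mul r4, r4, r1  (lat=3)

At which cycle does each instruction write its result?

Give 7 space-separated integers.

Answer: 3 5 7 8 11 10 14

Derivation:
I0 mul r2: issue@1 deps=(None,None) exec_start@1 write@3
I1 add r1: issue@2 deps=(None,None) exec_start@2 write@5
I2 add r3: issue@3 deps=(1,0) exec_start@5 write@7
I3 mul r2: issue@4 deps=(2,None) exec_start@7 write@8
I4 add r1: issue@5 deps=(3,None) exec_start@8 write@11
I5 add r4: issue@6 deps=(3,None) exec_start@8 write@10
I6 mul r4: issue@7 deps=(5,4) exec_start@11 write@14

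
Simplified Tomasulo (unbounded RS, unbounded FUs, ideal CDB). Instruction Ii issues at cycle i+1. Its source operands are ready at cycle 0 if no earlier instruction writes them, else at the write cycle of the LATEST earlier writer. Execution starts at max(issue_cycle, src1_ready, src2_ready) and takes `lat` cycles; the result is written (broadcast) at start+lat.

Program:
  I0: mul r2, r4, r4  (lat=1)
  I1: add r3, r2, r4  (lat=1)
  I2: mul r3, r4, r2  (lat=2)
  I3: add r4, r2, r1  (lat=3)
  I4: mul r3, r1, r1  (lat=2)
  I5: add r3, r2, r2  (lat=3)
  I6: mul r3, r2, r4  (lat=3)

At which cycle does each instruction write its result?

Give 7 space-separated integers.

I0 mul r2: issue@1 deps=(None,None) exec_start@1 write@2
I1 add r3: issue@2 deps=(0,None) exec_start@2 write@3
I2 mul r3: issue@3 deps=(None,0) exec_start@3 write@5
I3 add r4: issue@4 deps=(0,None) exec_start@4 write@7
I4 mul r3: issue@5 deps=(None,None) exec_start@5 write@7
I5 add r3: issue@6 deps=(0,0) exec_start@6 write@9
I6 mul r3: issue@7 deps=(0,3) exec_start@7 write@10

Answer: 2 3 5 7 7 9 10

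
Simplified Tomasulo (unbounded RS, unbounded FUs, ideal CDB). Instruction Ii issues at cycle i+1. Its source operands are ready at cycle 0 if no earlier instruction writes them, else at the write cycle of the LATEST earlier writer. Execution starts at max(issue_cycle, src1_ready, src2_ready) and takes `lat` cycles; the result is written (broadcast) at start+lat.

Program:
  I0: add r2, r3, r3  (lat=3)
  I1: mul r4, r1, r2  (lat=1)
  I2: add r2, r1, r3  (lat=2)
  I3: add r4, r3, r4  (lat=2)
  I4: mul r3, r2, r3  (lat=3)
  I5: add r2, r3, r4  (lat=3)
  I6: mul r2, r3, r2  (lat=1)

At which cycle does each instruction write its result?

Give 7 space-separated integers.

Answer: 4 5 5 7 8 11 12

Derivation:
I0 add r2: issue@1 deps=(None,None) exec_start@1 write@4
I1 mul r4: issue@2 deps=(None,0) exec_start@4 write@5
I2 add r2: issue@3 deps=(None,None) exec_start@3 write@5
I3 add r4: issue@4 deps=(None,1) exec_start@5 write@7
I4 mul r3: issue@5 deps=(2,None) exec_start@5 write@8
I5 add r2: issue@6 deps=(4,3) exec_start@8 write@11
I6 mul r2: issue@7 deps=(4,5) exec_start@11 write@12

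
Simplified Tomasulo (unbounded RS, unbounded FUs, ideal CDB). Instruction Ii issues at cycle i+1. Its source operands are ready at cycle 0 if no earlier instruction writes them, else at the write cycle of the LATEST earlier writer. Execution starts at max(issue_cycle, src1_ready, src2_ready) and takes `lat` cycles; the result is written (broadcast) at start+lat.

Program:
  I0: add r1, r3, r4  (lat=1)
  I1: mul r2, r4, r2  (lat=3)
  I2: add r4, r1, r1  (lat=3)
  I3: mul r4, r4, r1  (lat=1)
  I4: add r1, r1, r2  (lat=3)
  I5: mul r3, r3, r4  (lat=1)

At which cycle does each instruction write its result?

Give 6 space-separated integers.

Answer: 2 5 6 7 8 8

Derivation:
I0 add r1: issue@1 deps=(None,None) exec_start@1 write@2
I1 mul r2: issue@2 deps=(None,None) exec_start@2 write@5
I2 add r4: issue@3 deps=(0,0) exec_start@3 write@6
I3 mul r4: issue@4 deps=(2,0) exec_start@6 write@7
I4 add r1: issue@5 deps=(0,1) exec_start@5 write@8
I5 mul r3: issue@6 deps=(None,3) exec_start@7 write@8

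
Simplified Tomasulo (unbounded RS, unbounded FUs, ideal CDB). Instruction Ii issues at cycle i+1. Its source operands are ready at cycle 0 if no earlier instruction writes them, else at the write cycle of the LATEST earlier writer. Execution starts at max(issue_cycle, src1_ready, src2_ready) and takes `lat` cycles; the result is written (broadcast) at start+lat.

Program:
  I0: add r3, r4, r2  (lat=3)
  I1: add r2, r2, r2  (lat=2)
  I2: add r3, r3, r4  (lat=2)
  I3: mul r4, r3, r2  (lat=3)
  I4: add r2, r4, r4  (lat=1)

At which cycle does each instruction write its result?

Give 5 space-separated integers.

Answer: 4 4 6 9 10

Derivation:
I0 add r3: issue@1 deps=(None,None) exec_start@1 write@4
I1 add r2: issue@2 deps=(None,None) exec_start@2 write@4
I2 add r3: issue@3 deps=(0,None) exec_start@4 write@6
I3 mul r4: issue@4 deps=(2,1) exec_start@6 write@9
I4 add r2: issue@5 deps=(3,3) exec_start@9 write@10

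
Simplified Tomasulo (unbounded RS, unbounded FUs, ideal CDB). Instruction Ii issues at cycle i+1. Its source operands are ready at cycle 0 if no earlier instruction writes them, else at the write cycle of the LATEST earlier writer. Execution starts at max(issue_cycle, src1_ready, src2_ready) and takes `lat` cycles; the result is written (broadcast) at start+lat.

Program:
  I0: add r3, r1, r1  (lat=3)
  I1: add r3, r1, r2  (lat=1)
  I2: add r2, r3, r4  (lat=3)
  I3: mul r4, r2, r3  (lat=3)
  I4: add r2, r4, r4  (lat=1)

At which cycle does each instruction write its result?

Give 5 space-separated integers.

I0 add r3: issue@1 deps=(None,None) exec_start@1 write@4
I1 add r3: issue@2 deps=(None,None) exec_start@2 write@3
I2 add r2: issue@3 deps=(1,None) exec_start@3 write@6
I3 mul r4: issue@4 deps=(2,1) exec_start@6 write@9
I4 add r2: issue@5 deps=(3,3) exec_start@9 write@10

Answer: 4 3 6 9 10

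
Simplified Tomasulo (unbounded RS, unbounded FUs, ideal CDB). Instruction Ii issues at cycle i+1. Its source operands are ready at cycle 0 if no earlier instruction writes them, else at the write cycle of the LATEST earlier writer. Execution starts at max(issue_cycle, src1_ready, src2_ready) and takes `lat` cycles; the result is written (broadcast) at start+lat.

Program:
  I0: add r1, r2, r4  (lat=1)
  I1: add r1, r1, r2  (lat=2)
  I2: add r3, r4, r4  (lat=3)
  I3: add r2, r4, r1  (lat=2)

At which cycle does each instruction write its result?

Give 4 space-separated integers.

I0 add r1: issue@1 deps=(None,None) exec_start@1 write@2
I1 add r1: issue@2 deps=(0,None) exec_start@2 write@4
I2 add r3: issue@3 deps=(None,None) exec_start@3 write@6
I3 add r2: issue@4 deps=(None,1) exec_start@4 write@6

Answer: 2 4 6 6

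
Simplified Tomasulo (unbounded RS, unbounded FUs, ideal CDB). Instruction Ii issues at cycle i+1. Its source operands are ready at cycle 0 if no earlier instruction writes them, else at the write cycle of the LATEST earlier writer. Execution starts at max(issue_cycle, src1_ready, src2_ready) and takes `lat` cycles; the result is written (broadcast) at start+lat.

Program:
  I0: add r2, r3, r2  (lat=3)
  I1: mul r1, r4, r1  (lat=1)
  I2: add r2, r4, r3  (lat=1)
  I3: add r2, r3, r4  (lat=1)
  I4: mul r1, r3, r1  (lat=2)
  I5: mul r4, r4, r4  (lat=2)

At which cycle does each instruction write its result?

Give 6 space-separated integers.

I0 add r2: issue@1 deps=(None,None) exec_start@1 write@4
I1 mul r1: issue@2 deps=(None,None) exec_start@2 write@3
I2 add r2: issue@3 deps=(None,None) exec_start@3 write@4
I3 add r2: issue@4 deps=(None,None) exec_start@4 write@5
I4 mul r1: issue@5 deps=(None,1) exec_start@5 write@7
I5 mul r4: issue@6 deps=(None,None) exec_start@6 write@8

Answer: 4 3 4 5 7 8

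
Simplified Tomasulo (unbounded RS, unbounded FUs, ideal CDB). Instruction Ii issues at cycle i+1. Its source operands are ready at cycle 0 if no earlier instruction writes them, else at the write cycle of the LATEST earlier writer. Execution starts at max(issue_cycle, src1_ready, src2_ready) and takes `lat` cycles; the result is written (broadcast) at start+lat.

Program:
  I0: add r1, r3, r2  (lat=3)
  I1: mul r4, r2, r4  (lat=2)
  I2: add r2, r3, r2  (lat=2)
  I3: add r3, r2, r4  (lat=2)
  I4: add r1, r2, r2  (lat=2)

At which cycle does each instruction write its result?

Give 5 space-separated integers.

I0 add r1: issue@1 deps=(None,None) exec_start@1 write@4
I1 mul r4: issue@2 deps=(None,None) exec_start@2 write@4
I2 add r2: issue@3 deps=(None,None) exec_start@3 write@5
I3 add r3: issue@4 deps=(2,1) exec_start@5 write@7
I4 add r1: issue@5 deps=(2,2) exec_start@5 write@7

Answer: 4 4 5 7 7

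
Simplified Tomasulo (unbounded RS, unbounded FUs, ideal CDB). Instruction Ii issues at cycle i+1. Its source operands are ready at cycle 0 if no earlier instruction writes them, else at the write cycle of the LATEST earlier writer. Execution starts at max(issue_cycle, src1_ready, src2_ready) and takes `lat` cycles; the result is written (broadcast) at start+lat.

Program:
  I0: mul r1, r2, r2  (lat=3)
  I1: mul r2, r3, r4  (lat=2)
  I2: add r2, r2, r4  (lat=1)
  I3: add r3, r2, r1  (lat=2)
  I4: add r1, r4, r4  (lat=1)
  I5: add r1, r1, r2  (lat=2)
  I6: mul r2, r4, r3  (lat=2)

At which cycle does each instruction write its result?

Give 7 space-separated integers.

I0 mul r1: issue@1 deps=(None,None) exec_start@1 write@4
I1 mul r2: issue@2 deps=(None,None) exec_start@2 write@4
I2 add r2: issue@3 deps=(1,None) exec_start@4 write@5
I3 add r3: issue@4 deps=(2,0) exec_start@5 write@7
I4 add r1: issue@5 deps=(None,None) exec_start@5 write@6
I5 add r1: issue@6 deps=(4,2) exec_start@6 write@8
I6 mul r2: issue@7 deps=(None,3) exec_start@7 write@9

Answer: 4 4 5 7 6 8 9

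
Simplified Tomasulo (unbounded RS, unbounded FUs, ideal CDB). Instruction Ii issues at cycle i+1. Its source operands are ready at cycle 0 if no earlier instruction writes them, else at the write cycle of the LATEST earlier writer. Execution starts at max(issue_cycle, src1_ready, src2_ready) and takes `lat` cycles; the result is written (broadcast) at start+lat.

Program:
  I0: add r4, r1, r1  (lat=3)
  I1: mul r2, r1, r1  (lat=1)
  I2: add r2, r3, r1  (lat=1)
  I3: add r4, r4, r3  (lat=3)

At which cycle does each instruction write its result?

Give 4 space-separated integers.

I0 add r4: issue@1 deps=(None,None) exec_start@1 write@4
I1 mul r2: issue@2 deps=(None,None) exec_start@2 write@3
I2 add r2: issue@3 deps=(None,None) exec_start@3 write@4
I3 add r4: issue@4 deps=(0,None) exec_start@4 write@7

Answer: 4 3 4 7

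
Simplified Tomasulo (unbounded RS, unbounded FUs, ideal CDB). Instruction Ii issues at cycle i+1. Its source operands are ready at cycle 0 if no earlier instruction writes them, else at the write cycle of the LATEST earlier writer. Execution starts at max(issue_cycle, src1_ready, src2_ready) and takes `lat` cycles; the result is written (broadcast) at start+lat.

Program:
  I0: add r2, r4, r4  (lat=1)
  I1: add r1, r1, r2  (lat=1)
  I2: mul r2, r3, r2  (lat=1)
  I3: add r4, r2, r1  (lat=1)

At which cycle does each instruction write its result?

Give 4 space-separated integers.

I0 add r2: issue@1 deps=(None,None) exec_start@1 write@2
I1 add r1: issue@2 deps=(None,0) exec_start@2 write@3
I2 mul r2: issue@3 deps=(None,0) exec_start@3 write@4
I3 add r4: issue@4 deps=(2,1) exec_start@4 write@5

Answer: 2 3 4 5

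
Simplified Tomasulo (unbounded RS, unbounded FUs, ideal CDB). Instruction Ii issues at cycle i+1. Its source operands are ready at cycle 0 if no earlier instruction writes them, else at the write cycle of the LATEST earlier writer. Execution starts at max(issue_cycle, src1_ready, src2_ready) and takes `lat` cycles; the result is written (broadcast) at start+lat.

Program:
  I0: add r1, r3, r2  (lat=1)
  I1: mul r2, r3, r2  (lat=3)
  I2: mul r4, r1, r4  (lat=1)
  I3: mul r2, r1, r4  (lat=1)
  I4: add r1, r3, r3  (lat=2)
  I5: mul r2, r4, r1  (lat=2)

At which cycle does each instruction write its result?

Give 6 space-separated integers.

I0 add r1: issue@1 deps=(None,None) exec_start@1 write@2
I1 mul r2: issue@2 deps=(None,None) exec_start@2 write@5
I2 mul r4: issue@3 deps=(0,None) exec_start@3 write@4
I3 mul r2: issue@4 deps=(0,2) exec_start@4 write@5
I4 add r1: issue@5 deps=(None,None) exec_start@5 write@7
I5 mul r2: issue@6 deps=(2,4) exec_start@7 write@9

Answer: 2 5 4 5 7 9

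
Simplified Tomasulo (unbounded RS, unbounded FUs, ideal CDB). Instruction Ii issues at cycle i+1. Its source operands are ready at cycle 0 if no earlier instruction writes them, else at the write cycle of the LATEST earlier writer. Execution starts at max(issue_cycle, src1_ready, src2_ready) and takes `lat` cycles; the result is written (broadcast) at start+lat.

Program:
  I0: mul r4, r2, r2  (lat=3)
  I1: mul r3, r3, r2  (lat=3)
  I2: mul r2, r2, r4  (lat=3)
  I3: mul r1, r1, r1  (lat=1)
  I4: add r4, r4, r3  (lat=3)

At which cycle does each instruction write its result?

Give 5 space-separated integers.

Answer: 4 5 7 5 8

Derivation:
I0 mul r4: issue@1 deps=(None,None) exec_start@1 write@4
I1 mul r3: issue@2 deps=(None,None) exec_start@2 write@5
I2 mul r2: issue@3 deps=(None,0) exec_start@4 write@7
I3 mul r1: issue@4 deps=(None,None) exec_start@4 write@5
I4 add r4: issue@5 deps=(0,1) exec_start@5 write@8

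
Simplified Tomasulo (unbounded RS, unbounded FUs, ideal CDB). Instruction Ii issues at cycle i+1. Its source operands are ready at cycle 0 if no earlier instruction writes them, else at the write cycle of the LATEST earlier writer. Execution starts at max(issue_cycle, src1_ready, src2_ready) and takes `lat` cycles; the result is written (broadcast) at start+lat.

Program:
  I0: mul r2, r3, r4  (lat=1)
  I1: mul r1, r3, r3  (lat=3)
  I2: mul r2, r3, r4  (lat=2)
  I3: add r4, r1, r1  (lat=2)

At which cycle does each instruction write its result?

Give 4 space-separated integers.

I0 mul r2: issue@1 deps=(None,None) exec_start@1 write@2
I1 mul r1: issue@2 deps=(None,None) exec_start@2 write@5
I2 mul r2: issue@3 deps=(None,None) exec_start@3 write@5
I3 add r4: issue@4 deps=(1,1) exec_start@5 write@7

Answer: 2 5 5 7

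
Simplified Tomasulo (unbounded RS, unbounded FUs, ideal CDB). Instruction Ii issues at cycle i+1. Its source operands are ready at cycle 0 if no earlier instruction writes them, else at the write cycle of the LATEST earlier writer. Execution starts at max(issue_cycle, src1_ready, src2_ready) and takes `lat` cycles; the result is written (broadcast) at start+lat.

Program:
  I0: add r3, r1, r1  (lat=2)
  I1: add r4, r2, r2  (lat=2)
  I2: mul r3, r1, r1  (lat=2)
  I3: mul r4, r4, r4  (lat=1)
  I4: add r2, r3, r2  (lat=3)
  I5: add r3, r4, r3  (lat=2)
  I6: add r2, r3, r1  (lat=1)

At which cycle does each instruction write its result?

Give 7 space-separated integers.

Answer: 3 4 5 5 8 8 9

Derivation:
I0 add r3: issue@1 deps=(None,None) exec_start@1 write@3
I1 add r4: issue@2 deps=(None,None) exec_start@2 write@4
I2 mul r3: issue@3 deps=(None,None) exec_start@3 write@5
I3 mul r4: issue@4 deps=(1,1) exec_start@4 write@5
I4 add r2: issue@5 deps=(2,None) exec_start@5 write@8
I5 add r3: issue@6 deps=(3,2) exec_start@6 write@8
I6 add r2: issue@7 deps=(5,None) exec_start@8 write@9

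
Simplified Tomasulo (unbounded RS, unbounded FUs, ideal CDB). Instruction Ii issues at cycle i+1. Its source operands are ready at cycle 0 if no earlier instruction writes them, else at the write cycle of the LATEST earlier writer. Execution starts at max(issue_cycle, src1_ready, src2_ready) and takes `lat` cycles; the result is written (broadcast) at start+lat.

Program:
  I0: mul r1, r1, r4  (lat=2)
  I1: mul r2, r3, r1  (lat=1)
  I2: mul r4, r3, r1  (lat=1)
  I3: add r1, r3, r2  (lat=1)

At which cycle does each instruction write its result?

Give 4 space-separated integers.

Answer: 3 4 4 5

Derivation:
I0 mul r1: issue@1 deps=(None,None) exec_start@1 write@3
I1 mul r2: issue@2 deps=(None,0) exec_start@3 write@4
I2 mul r4: issue@3 deps=(None,0) exec_start@3 write@4
I3 add r1: issue@4 deps=(None,1) exec_start@4 write@5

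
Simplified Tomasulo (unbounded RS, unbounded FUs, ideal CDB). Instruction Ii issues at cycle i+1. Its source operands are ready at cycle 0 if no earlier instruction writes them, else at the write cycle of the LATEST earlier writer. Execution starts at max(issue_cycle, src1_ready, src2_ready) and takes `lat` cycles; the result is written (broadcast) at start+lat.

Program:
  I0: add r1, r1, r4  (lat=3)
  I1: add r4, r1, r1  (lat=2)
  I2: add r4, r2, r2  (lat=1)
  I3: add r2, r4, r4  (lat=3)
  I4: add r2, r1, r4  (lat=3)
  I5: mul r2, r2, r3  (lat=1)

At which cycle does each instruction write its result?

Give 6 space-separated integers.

Answer: 4 6 4 7 8 9

Derivation:
I0 add r1: issue@1 deps=(None,None) exec_start@1 write@4
I1 add r4: issue@2 deps=(0,0) exec_start@4 write@6
I2 add r4: issue@3 deps=(None,None) exec_start@3 write@4
I3 add r2: issue@4 deps=(2,2) exec_start@4 write@7
I4 add r2: issue@5 deps=(0,2) exec_start@5 write@8
I5 mul r2: issue@6 deps=(4,None) exec_start@8 write@9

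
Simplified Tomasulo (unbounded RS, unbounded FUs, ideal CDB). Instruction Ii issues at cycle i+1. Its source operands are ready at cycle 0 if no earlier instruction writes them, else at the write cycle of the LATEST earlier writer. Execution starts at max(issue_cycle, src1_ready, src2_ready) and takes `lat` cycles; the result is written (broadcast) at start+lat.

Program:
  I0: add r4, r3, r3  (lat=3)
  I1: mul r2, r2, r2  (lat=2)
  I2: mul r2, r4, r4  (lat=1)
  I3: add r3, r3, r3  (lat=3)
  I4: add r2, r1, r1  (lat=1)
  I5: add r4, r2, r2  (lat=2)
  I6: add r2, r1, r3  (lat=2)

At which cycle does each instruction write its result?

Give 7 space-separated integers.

Answer: 4 4 5 7 6 8 9

Derivation:
I0 add r4: issue@1 deps=(None,None) exec_start@1 write@4
I1 mul r2: issue@2 deps=(None,None) exec_start@2 write@4
I2 mul r2: issue@3 deps=(0,0) exec_start@4 write@5
I3 add r3: issue@4 deps=(None,None) exec_start@4 write@7
I4 add r2: issue@5 deps=(None,None) exec_start@5 write@6
I5 add r4: issue@6 deps=(4,4) exec_start@6 write@8
I6 add r2: issue@7 deps=(None,3) exec_start@7 write@9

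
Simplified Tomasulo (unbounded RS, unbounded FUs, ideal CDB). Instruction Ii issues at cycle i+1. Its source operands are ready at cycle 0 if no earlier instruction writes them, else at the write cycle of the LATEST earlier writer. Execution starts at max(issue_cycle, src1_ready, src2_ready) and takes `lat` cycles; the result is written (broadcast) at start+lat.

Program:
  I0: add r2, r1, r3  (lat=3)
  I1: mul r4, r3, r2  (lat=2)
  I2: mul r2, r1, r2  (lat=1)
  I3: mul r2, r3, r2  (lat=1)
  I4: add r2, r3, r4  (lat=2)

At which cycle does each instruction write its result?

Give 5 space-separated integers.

I0 add r2: issue@1 deps=(None,None) exec_start@1 write@4
I1 mul r4: issue@2 deps=(None,0) exec_start@4 write@6
I2 mul r2: issue@3 deps=(None,0) exec_start@4 write@5
I3 mul r2: issue@4 deps=(None,2) exec_start@5 write@6
I4 add r2: issue@5 deps=(None,1) exec_start@6 write@8

Answer: 4 6 5 6 8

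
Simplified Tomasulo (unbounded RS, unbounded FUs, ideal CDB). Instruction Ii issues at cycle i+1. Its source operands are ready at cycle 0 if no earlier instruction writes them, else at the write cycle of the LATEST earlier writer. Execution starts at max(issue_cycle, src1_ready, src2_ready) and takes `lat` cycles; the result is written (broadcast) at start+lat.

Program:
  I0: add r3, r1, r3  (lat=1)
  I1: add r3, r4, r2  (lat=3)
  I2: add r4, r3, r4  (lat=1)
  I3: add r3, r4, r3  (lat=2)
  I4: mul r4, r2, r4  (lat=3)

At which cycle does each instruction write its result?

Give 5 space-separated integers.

Answer: 2 5 6 8 9

Derivation:
I0 add r3: issue@1 deps=(None,None) exec_start@1 write@2
I1 add r3: issue@2 deps=(None,None) exec_start@2 write@5
I2 add r4: issue@3 deps=(1,None) exec_start@5 write@6
I3 add r3: issue@4 deps=(2,1) exec_start@6 write@8
I4 mul r4: issue@5 deps=(None,2) exec_start@6 write@9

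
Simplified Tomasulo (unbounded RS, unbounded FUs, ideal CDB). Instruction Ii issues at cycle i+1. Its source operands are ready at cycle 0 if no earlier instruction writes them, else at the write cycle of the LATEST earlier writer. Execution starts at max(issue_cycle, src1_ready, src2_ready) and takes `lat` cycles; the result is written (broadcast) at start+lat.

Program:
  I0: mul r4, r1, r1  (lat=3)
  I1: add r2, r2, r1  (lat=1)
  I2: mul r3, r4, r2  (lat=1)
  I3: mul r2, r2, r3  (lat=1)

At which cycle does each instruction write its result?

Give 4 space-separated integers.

Answer: 4 3 5 6

Derivation:
I0 mul r4: issue@1 deps=(None,None) exec_start@1 write@4
I1 add r2: issue@2 deps=(None,None) exec_start@2 write@3
I2 mul r3: issue@3 deps=(0,1) exec_start@4 write@5
I3 mul r2: issue@4 deps=(1,2) exec_start@5 write@6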